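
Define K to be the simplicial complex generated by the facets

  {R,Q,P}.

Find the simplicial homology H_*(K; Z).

H_0 ≅ Z,  H_1 = 0,  H_2 = 0.

Order the vertices as P < Q < R. Listing each simplex with vertices in this order, K has dimension 2 with simplices:

  0-simplices (3): P, Q, R
  1-simplices (3): PQ, PR, QR
  2-simplices (1): PQR

giving chain groups C_0 ≅ Z^3, C_1 ≅ Z^3, C_2 ≅ Z^1.

∂_1: C_1 → C_0 maps an edge to its endpoints' difference, ∂[p,q] = q − p. For instance
  ∂QR = R − Q.
The resulting 3×3 matrix has rank 2, and its Smith normal form has invariant factors (1,1).

∂_2: C_2 → C_1 maps a triangle to the signed sum of its edges. For instance
  ∂PQR = QR − PR + PQ.
This gives a 3×1 integer matrix of rank 1; reducing to Smith normal form yields diagonal entries (1).

From H_k ≅ ker(∂_k) / im(∂_{k+1}) we obtain:

  H_0: rank C_0 − rank ∂_1 = 3 − 2 = 1, and the invariant factors of ∂_1 are all 1, so H_0 = Z.
  H_1: rank ker ∂_1 − rank ∂_2 = (3 − 2) − 1 = 0, and the invariant factors of ∂_2 are all 1, so H_1 = 0.
  H_2: rank ker ∂_2 − rank ∂_3 = (1 − 1) − 0 = 0, and there is no ∂_3, so H_2 = 0.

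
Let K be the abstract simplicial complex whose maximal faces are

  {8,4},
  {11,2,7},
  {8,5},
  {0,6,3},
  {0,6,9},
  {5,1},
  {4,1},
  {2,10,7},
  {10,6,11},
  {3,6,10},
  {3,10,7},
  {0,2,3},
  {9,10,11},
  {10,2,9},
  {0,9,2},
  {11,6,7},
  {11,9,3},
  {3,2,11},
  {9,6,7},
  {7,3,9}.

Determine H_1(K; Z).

H_1 ≅ Z^3.

We work with the vertex ordering 0 < 1 < 2 < 3 < 4 < 5 < 6 < 7 < 8 < 9 < 10 < 11. The simplices of K, each written with vertices in increasing order, are:

  0-simplices (12): [0], [1], [2], [3], [4], [5], [6], [7], [8], [9], [10], [11]
  1-simplices (28): (28 of them)
  2-simplices (16): [0,2,3], [0,2,9], [0,3,6], [0,6,9], [2,3,11], [2,7,10], [2,7,11], [2,9,10], [3,6,10], [3,7,9], [3,7,10], [3,9,11], [6,7,9], [6,7,11], [6,10,11], [9,10,11]

giving chain groups C_0 ≅ Z^12, C_1 ≅ Z^28, C_2 ≅ Z^16.

Boundary ∂_1: C_1 → C_0 maps an edge to its endpoints' difference, ∂[p,q] = q − p.
This gives a 12×28 integer matrix of rank 10; reducing to Smith normal form yields diagonal entries (1,1,1,1,1,1,1,1,1,1).

Boundary ∂_2: C_2 → C_1 acts by ∂[p,q,r] = [q,r] − [p,r] + [p,q]. For instance
  ∂[0,6,9] = [6,9] − [0,9] + [0,6],
  ∂[9,10,11] = [10,11] − [9,11] + [9,10].
As a 28×16 matrix over Z this has rank 15, with invariant factors (1,1,1,1,1,1,1,1,1,1,1,1,1,1,1).

Reading off H_k = ker ∂_k / im ∂_{k+1}:

  H_1: rank ker ∂_1 − rank ∂_2 = (28 − 10) − 15 = 3, and the invariant factors of ∂_2 are all 1, so H_1 = Z^3.

(K is a triangulation of the disjoint union of the torus T^2 and the circle S^1.)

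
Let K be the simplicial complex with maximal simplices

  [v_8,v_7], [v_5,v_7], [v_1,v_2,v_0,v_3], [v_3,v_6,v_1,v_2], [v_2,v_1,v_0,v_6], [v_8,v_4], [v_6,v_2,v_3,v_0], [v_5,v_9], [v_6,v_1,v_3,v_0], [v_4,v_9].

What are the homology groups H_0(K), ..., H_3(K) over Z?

H_0 = Z^2,  H_1 = Z,  H_2 = 0,  H_3 = Z.

We work with the vertex ordering v_0 < v_1 < v_2 < v_3 < v_4 < v_5 < v_6 < v_7 < v_8 < v_9. The simplices of K, each written with vertices in increasing order, are:

  0-simplices (10): [v_0], [v_1], [v_2], [v_3], [v_4], [v_5], [v_6], [v_7], [v_8], [v_9]
  1-simplices (15): (15 of them)
  2-simplices (10): [v_0,v_1,v_2], [v_0,v_1,v_3], [v_0,v_1,v_6], [v_0,v_2,v_3], [v_0,v_2,v_6], [v_0,v_3,v_6], [v_1,v_2,v_3], [v_1,v_2,v_6], [v_1,v_3,v_6], [v_2,v_3,v_6]
  3-simplices (5): [v_0,v_1,v_2,v_3], [v_0,v_1,v_2,v_6], [v_0,v_1,v_3,v_6], [v_0,v_2,v_3,v_6], [v_1,v_2,v_3,v_6]

Hence C_0 ≅ Z^10, C_1 ≅ Z^15, C_2 ≅ Z^10, C_3 ≅ Z^5.

Boundary ∂_1: C_1 → C_0 sends each edge [p,q] (with p < q) to q − p. For instance
  ∂[v_2,v_6] = [v_6] − [v_2].
This gives a 10×15 integer matrix of rank 8; reducing to Smith normal form yields diagonal entries (1,1,1,1,1,1,1,1).

Boundary ∂_2: C_2 → C_1 acts by ∂[p,q,r] = [q,r] − [p,r] + [p,q]. For instance
  ∂[v_0,v_2,v_3] = [v_2,v_3] − [v_0,v_3] + [v_0,v_2],
  ∂[v_2,v_3,v_6] = [v_3,v_6] − [v_2,v_6] + [v_2,v_3].
This gives a 15×10 integer matrix of rank 6; reducing to Smith normal form yields diagonal entries (1,1,1,1,1,1).

Boundary ∂_3: C_3 → C_2 sends each 3-simplex σ to the alternating sum Σ_i (−1)^i (σ with its i-th vertex removed). For instance
  ∂[v_0,v_1,v_3,v_6] = [v_1,v_3,v_6] − [v_0,v_3,v_6] + [v_0,v_1,v_6] − [v_0,v_1,v_3],
  ∂[v_0,v_1,v_2,v_6] = [v_1,v_2,v_6] − [v_0,v_2,v_6] + [v_0,v_1,v_6] − [v_0,v_1,v_2].
The 10×5 boundary matrix has rank 4 and Smith normal form diag(1,1,1,1).

Computing H_k = (kernel of ∂_k) / (image of ∂_{k+1}):

  H_0: rank C_0 − rank ∂_1 = 10 − 8 = 2, and the invariant factors of ∂_1 are all 1, so H_0 ≅ Z^2.
  H_1: rank ker ∂_1 − rank ∂_2 = (15 − 8) − 6 = 1, and the invariant factors of ∂_2 are all 1, so H_1 ≅ Z.
  H_2: rank ker ∂_2 − rank ∂_3 = (10 − 6) − 4 = 0, and the invariant factors of ∂_3 are all 1, so H_2 ≅ 0.
  H_3: rank ker ∂_3 − rank ∂_4 = (5 − 4) − 0 = 1, and there is no ∂_4, so H_3 ≅ Z.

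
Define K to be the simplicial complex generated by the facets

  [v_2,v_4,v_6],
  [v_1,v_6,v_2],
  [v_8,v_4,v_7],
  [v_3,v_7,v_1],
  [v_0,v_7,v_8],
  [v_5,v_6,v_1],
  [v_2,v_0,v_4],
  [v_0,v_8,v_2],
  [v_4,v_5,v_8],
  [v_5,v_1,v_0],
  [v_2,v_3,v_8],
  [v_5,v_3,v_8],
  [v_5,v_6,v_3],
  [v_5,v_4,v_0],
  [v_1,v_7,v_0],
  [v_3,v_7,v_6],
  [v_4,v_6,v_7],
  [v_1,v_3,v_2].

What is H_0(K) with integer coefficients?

We work with the vertex ordering v_0 < v_1 < v_2 < v_3 < v_4 < v_5 < v_6 < v_7 < v_8. The simplices of K, each written with vertices in increasing order, are:

  0-simplices (9): [v_0], [v_1], [v_2], [v_3], [v_4], [v_5], [v_6], [v_7], [v_8]
  1-simplices (27): (27 of them)
  2-simplices (18): (18 of them)

so the chain groups are C_0 ≅ Z^9, C_1 ≅ Z^27, C_2 ≅ Z^18.

Boundary ∂_1: C_1 → C_0 maps an edge to its endpoints' difference, ∂[p,q] = q − p. For instance
  ∂[v_1,v_6] = [v_6] − [v_1].
As a 9×27 matrix over Z this has rank 8, with invariant factors (1,1,1,1,1,1,1,1).

∂_2: C_2 → C_1 sends each 2-simplex [p,q,r] to [q,r] − [p,r] + [p,q]. For instance
  ∂[v_0,v_1,v_5] = [v_1,v_5] − [v_0,v_5] + [v_0,v_1],
  ∂[v_0,v_2,v_8] = [v_2,v_8] − [v_0,v_8] + [v_0,v_2].
As a 27×18 matrix over Z this has rank 18, with invariant factors (1,1,1,1,1,1,1,1,1,1,1,1,1,1,1,1,1,2).

Reading off H_k = ker ∂_k / im ∂_{k+1}:

  H_0: rank C_0 − rank ∂_1 = 9 − 8 = 1, and the invariant factors of ∂_1 are all 1, so H_0 = Z.

H_0 = Z.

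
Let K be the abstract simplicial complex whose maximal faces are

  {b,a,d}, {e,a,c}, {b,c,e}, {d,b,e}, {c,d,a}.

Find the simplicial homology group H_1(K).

H_1 = Z.

Take the total order a < b < c < d < e on the vertex set. Then K (dimension 2) consists of the simplices:

  0-simplices (5): a, b, c, d, e
  1-simplices (10): ab, ac, ad, ae, bc, bd, be, cd, ce, de
  2-simplices (5): abd, acd, ace, bce, bde

giving chain groups C_0 ≅ Z^5, C_1 ≅ Z^10, C_2 ≅ Z^5.

The boundary map ∂_1: C_1 → C_0 sends each edge [p,q] (with p < q) to q − p.
The resulting 5×10 matrix has rank 4, and its Smith normal form has invariant factors (1,1,1,1).

The boundary map ∂_2: C_2 → C_1 maps a triangle to the signed sum of its edges. For instance
  ∂ace = ce − ae + ac,
  ∂acd = cd − ad + ac.
This gives a 10×5 integer matrix of rank 5; reducing to Smith normal form yields diagonal entries (1,1,1,1,1).

Now H_k = ker ∂_k / im ∂_{k+1}, so:

  H_1: rank ker ∂_1 − rank ∂_2 = (10 − 4) − 5 = 1, and the invariant factors of ∂_2 are all 1, so H_1 ≅ Z.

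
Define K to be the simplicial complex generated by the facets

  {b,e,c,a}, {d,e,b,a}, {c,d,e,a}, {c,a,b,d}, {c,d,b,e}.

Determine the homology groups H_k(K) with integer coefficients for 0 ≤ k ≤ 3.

Order the vertices as a < b < c < d < e. Listing each simplex with vertices in this order, K has dimension 3 with simplices:

  0-simplices (5): a, b, c, d, e
  1-simplices (10): ab, ac, ad, ae, bc, bd, be, cd, ce, de
  2-simplices (10): abc, abd, abe, acd, ace, ade, bcd, bce, bde, cde
  3-simplices (5): abcd, abce, abde, acde, bcde

Hence C_0 ≅ Z^5, C_1 ≅ Z^10, C_2 ≅ Z^10, C_3 ≅ Z^5.

The boundary map ∂_1: C_1 → C_0 is given by ∂[p,q] = [q] − [p]. For instance
  ∂bd = d − b.
As a 5×10 matrix over Z this has rank 4, with invariant factors (1,1,1,1).

∂_2: C_2 → C_1 maps a triangle to the signed sum of its edges. For instance
  ∂ade = de − ae + ad,
  ∂abd = bd − ad + ab.
The 10×10 boundary matrix has rank 6 and Smith normal form diag(1,1,1,1,1,1).

Boundary ∂_3: C_3 → C_2 sends each 3-simplex σ to the alternating sum Σ_i (−1)^i (σ with its i-th vertex removed). For instance
  ∂abce = bce − ace + abe − abc,
  ∂abde = bde − ade + abe − abd.
The 10×5 boundary matrix has rank 4 and Smith normal form diag(1,1,1,1).

Now H_k = ker ∂_k / im ∂_{k+1}, so:

  H_0: rank C_0 − rank ∂_1 = 5 − 4 = 1, and the invariant factors of ∂_1 are all 1, so H_0 = Z.
  H_1: rank ker ∂_1 − rank ∂_2 = (10 − 4) − 6 = 0, and the invariant factors of ∂_2 are all 1, so H_1 = 0.
  H_2: rank ker ∂_2 − rank ∂_3 = (10 − 6) − 4 = 0, and the invariant factors of ∂_3 are all 1, so H_2 = 0.
  H_3: rank ker ∂_3 − rank ∂_4 = (5 − 4) − 0 = 1, and there is no ∂_4, so H_3 = Z.

H_0 ≅ Z,  H_1 = 0,  H_2 = 0,  H_3 ≅ Z.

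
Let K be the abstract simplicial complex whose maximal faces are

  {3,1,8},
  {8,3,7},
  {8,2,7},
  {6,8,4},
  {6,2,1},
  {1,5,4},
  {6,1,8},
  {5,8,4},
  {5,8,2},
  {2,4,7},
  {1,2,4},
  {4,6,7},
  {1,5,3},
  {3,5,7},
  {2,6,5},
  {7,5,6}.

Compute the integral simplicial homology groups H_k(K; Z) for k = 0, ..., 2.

H_0 ≅ Z,  H_1 ≅ Z^2,  H_2 ≅ Z.

Fix the vertex order 1 < 2 < 3 < 4 < 5 < 6 < 7 < 8 and write every simplex with vertices in increasing order. Then dim K = 2 and the simplices of K are:

  0-simplices (8): [1], [2], [3], [4], [5], [6], [7], [8]
  1-simplices (24): (24 of them)
  2-simplices (16): [1,2,4], [1,2,6], [1,3,5], [1,3,8], [1,4,5], [1,6,8], [2,4,7], [2,5,6], [2,5,8], [2,7,8], [3,5,7], [3,7,8], [4,5,8], [4,6,7], [4,6,8], [5,6,7]

giving chain groups C_0 ≅ Z^8, C_1 ≅ Z^24, C_2 ≅ Z^16.

The boundary map ∂_1: C_1 → C_0 sends each edge [p,q] (with p < q) to q − p.
The 8×24 boundary matrix has rank 7 and Smith normal form diag(1,1,1,1,1,1,1).

∂_2: C_2 → C_1 maps a triangle to the signed sum of its edges. For instance
  ∂[1,3,8] = [3,8] − [1,8] + [1,3],
  ∂[4,6,7] = [6,7] − [4,7] + [4,6].
This gives a 24×16 integer matrix of rank 15; reducing to Smith normal form yields diagonal entries (1,1,1,1,1,1,1,1,1,1,1,1,1,1,1).

Reading off H_k = ker ∂_k / im ∂_{k+1}:

  H_0: rank C_0 − rank ∂_1 = 8 − 7 = 1, and the invariant factors of ∂_1 are all 1, so H_0 = Z.
  H_1: rank ker ∂_1 − rank ∂_2 = (24 − 7) − 15 = 2, and the invariant factors of ∂_2 are all 1, so H_1 = Z^2.
  H_2: rank ker ∂_2 − rank ∂_3 = (16 − 15) − 0 = 1, and there is no ∂_3, so H_2 = Z.

(K is a triangulation of the torus T^2.)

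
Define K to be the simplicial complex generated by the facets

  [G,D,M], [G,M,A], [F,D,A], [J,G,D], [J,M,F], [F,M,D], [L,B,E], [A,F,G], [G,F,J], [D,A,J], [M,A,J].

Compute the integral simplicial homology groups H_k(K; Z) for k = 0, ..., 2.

H_0 ≅ Z^2,  H_1 ≅ Z_2,  H_2 = 0.

Order the vertices as A < B < D < E < F < G < J < L < M. Listing each simplex with vertices in this order, K has dimension 2 with simplices:

  0-simplices (9): A, B, D, E, F, G, J, L, M
  1-simplices (18): AD, AF, AG, AJ, AM, BE, BL, DF, DG, DJ, DM, EL, FG, FJ, FM, GJ, GM, JM
  2-simplices (11): ADF, ADJ, AFG, AGM, AJM, BEL, DFM, DGJ, DGM, FGJ, FJM

so the chain groups are C_0 ≅ Z^9, C_1 ≅ Z^18, C_2 ≅ Z^11.

∂_1: C_1 → C_0 maps an edge to its endpoints' difference, ∂[p,q] = q − p. For instance
  ∂FG = G − F.
As a 9×18 matrix over Z this has rank 7, with invariant factors (1,1,1,1,1,1,1).

∂_2: C_2 → C_1 acts by ∂[p,q,r] = [q,r] − [p,r] + [p,q]. For instance
  ∂AJM = JM − AM + AJ,
  ∂AFG = FG − AG + AF.
The 18×11 boundary matrix has rank 11 and Smith normal form diag(1,1,1,1,1,1,1,1,1,1,2).

Now H_k = ker ∂_k / im ∂_{k+1}, so:

  H_0: rank C_0 − rank ∂_1 = 9 − 7 = 2, and the invariant factors of ∂_1 are all 1, so H_0 = Z^2.
  H_1: rank ker ∂_1 − rank ∂_2 = (18 − 7) − 11 = 0, and ∂_2 has invariant factor 2 > 1, so H_1 = Z_2.
  H_2: rank ker ∂_2 − rank ∂_3 = (11 − 11) − 0 = 0, and there is no ∂_3, so H_2 = 0.

(K is a triangulation of the disjoint union of the real projective plane RP^2 and the 2-simplex.)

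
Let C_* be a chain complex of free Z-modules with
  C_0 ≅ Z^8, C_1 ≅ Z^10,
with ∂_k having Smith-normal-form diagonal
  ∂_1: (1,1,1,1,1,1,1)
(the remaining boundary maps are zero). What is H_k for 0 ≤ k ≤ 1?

H_0: b_0 = 8 − 0 − 7 = 1; torsion from ∂_1 factors > 1: none. So H_0 = Z.
H_1: b_1 = 10 − 7 − 0 = 3; torsion from ∂_2 factors > 1: none. So H_1 = Z^3.

H_0 = Z,  H_1 = Z^3.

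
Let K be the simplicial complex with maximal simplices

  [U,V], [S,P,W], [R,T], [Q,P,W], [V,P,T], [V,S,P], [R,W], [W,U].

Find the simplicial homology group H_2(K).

H_2 = 0.

Order the vertices as P < Q < R < S < T < U < V < W. Listing each simplex with vertices in this order, K has dimension 2 with simplices:

  0-simplices (8): P, Q, R, S, T, U, V, W
  1-simplices (13): PQ, PS, PT, PV, PW, QW, RT, RW, SV, SW, TV, UV, UW
  2-simplices (4): PQW, PSV, PSW, PTV

giving chain groups C_0 ≅ Z^8, C_1 ≅ Z^13, C_2 ≅ Z^4.

∂_1: C_1 → C_0 maps an edge to its endpoints' difference, ∂[p,q] = q − p. For instance
  ∂PT = T − P.
As a 8×13 matrix over Z this has rank 7, with invariant factors (1,1,1,1,1,1,1).

Boundary ∂_2: C_2 → C_1 sends each 2-simplex [p,q,r] to [q,r] − [p,r] + [p,q]. For instance
  ∂PSV = SV − PV + PS,
  ∂PQW = QW − PW + PQ.
This gives a 13×4 integer matrix of rank 4; reducing to Smith normal form yields diagonal entries (1,1,1,1).

Now H_k = ker ∂_k / im ∂_{k+1}, so:

  H_2: rank ker ∂_2 − rank ∂_3 = (4 − 4) − 0 = 0, and there is no ∂_3, so H_2 = 0.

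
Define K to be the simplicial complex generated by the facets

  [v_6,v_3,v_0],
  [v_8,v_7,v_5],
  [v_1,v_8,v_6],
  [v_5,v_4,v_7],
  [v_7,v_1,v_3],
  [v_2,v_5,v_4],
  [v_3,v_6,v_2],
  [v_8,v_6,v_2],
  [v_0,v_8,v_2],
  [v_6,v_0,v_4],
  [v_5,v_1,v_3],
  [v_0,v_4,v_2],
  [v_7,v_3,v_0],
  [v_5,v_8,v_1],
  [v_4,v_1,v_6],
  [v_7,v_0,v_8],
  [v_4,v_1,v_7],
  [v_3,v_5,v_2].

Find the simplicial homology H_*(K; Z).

H_0 ≅ Z,  H_1 ≅ Z ⊕ Z/2Z,  H_2 = 0.

Fix the vertex order v_0 < v_1 < v_2 < v_3 < v_4 < v_5 < v_6 < v_7 < v_8 and write every simplex with vertices in increasing order. Then dim K = 2 and the simplices of K are:

  0-simplices (9): [v_0], [v_1], [v_2], [v_3], [v_4], [v_5], [v_6], [v_7], [v_8]
  1-simplices (27): (27 of them)
  2-simplices (18): (18 of them)

Hence C_0 ≅ Z^9, C_1 ≅ Z^27, C_2 ≅ Z^18.

Boundary ∂_1: C_1 → C_0 is given by ∂[p,q] = [q] − [p]. For instance
  ∂[v_0,v_8] = [v_8] − [v_0].
As a 9×27 matrix over Z this has rank 8, with invariant factors (1,1,1,1,1,1,1,1).

∂_2: C_2 → C_1 acts by ∂[p,q,r] = [q,r] − [p,r] + [p,q]. For instance
  ∂[v_2,v_4,v_5] = [v_4,v_5] − [v_2,v_5] + [v_2,v_4],
  ∂[v_0,v_2,v_4] = [v_2,v_4] − [v_0,v_4] + [v_0,v_2].
This gives a 27×18 integer matrix of rank 18; reducing to Smith normal form yields diagonal entries (1,1,1,1,1,1,1,1,1,1,1,1,1,1,1,1,1,2).

From H_k ≅ ker(∂_k) / im(∂_{k+1}) we obtain:

  H_0: rank C_0 − rank ∂_1 = 9 − 8 = 1, and the invariant factors of ∂_1 are all 1, so H_0 ≅ Z.
  H_1: rank ker ∂_1 − rank ∂_2 = (27 − 8) − 18 = 1, and ∂_2 has invariant factor 2 > 1, so H_1 ≅ Z ⊕ Z/2Z.
  H_2: rank ker ∂_2 − rank ∂_3 = (18 − 18) − 0 = 0, and there is no ∂_3, so H_2 ≅ 0.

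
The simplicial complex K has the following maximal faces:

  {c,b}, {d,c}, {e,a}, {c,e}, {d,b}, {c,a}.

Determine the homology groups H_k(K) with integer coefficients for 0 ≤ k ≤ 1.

K has 5 vertices, 6 edges.
rank ∂_0 = 0, rank ∂_1 = 4 ⇒ b_0 = 5 − 0 − 4 = 1; all invariant factors of ∂_1 are 1 so no torsion. So H_0 ≅ Z.
rank ∂_1 = 4, rank ∂_2 = 0 ⇒ b_1 = 6 − 4 − 0 = 2. So H_1 ≅ Z^2.

H_0 = Z,  H_1 = Z^2.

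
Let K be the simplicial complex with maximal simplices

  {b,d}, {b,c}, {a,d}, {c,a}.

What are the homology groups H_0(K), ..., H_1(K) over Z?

H_0 ≅ Z,  H_1 ≅ Z.

Order the vertices as a < b < c < d. Listing each simplex with vertices in this order, K has dimension 1 with simplices:

  0-simplices (4): a, b, c, d
  1-simplices (4): ac, ad, bc, bd

so the chain groups are C_0 ≅ Z^4, C_1 ≅ Z^4.

∂_1: C_1 → C_0 sends each edge [p,q] (with p < q) to q − p. For instance
  ∂bc = c − b.
As a 4×4 matrix over Z this has rank 3, with invariant factors (1,1,1).

Reading off H_k = ker ∂_k / im ∂_{k+1}:

  H_0: rank C_0 − rank ∂_1 = 4 − 3 = 1, and the invariant factors of ∂_1 are all 1, so H_0 = Z.
  H_1: rank ker ∂_1 − rank ∂_2 = (4 − 3) − 0 = 1, and there is no ∂_2, so H_1 = Z.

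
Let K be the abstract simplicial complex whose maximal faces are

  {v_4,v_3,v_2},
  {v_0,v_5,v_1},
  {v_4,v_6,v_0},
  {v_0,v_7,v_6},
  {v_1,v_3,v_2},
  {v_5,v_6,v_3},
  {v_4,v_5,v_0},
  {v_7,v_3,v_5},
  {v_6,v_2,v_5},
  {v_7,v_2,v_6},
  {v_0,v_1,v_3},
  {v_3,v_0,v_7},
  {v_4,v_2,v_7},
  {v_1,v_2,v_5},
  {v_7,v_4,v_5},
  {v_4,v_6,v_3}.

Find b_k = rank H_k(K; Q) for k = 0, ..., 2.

b_0 = 1, b_1 = 2, b_2 = 1.

K has 8 vertices, 24 edges, 16 triangles.
rank ∂_0 = 0, rank ∂_1 = 7 ⇒ b_0 = 8 − 0 − 7 = 1; all invariant factors of ∂_1 are 1 so no torsion. So H_0 = Z.
rank ∂_1 = 7, rank ∂_2 = 15 ⇒ b_1 = 24 − 7 − 15 = 2; all invariant factors of ∂_2 are 1 so no torsion. So H_1 = Z^2.
rank ∂_2 = 15, rank ∂_3 = 0 ⇒ b_2 = 16 − 15 − 0 = 1. So H_2 = Z.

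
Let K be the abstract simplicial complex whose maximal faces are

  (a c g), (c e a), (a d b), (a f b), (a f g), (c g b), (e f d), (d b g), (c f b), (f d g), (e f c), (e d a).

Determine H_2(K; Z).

H_2 = 0.

Take the total order a < b < c < d < e < f < g on the vertex set. Then K (dimension 2) consists of the simplices:

  0-simplices (7): a, b, c, d, e, f, g
  1-simplices (18): ab, ac, ad, ae, af, ag, bc, bd, bf, bg, ce, cf, cg, de, df, dg, ef, fg
  2-simplices (12): abd, abf, ace, acg, ade, afg, bcf, bcg, bdg, cef, def, dfg

giving chain groups C_0 ≅ Z^7, C_1 ≅ Z^18, C_2 ≅ Z^12.

The boundary map ∂_1: C_1 → C_0 sends each edge [p,q] (with p < q) to q − p. For instance
  ∂af = f − a.
The resulting 7×18 matrix has rank 6, and its Smith normal form has invariant factors (1,1,1,1,1,1).

Boundary ∂_2: C_2 → C_1 acts by ∂[p,q,r] = [q,r] − [p,r] + [p,q]. For instance
  ∂afg = fg − ag + af,
  ∂acg = cg − ag + ac.
This gives a 18×12 integer matrix of rank 12; reducing to Smith normal form yields diagonal entries (1,1,1,1,1,1,1,1,1,1,1,2).

From H_k ≅ ker(∂_k) / im(∂_{k+1}) we obtain:

  H_2: rank ker ∂_2 − rank ∂_3 = (12 − 12) − 0 = 0, and there is no ∂_3, so H_2 ≅ 0.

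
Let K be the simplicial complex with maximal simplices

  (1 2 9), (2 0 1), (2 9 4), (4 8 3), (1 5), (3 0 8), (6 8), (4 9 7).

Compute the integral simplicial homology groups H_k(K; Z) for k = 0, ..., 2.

H_0 ≅ Z,  H_1 ≅ Z,  H_2 = 0.

We work with the vertex ordering 0 < 1 < 2 < 3 < 4 < 5 < 6 < 7 < 8 < 9. The simplices of K, each written with vertices in increasing order, are:

  0-simplices (10): [0], [1], [2], [3], [4], [5], [6], [7], [8], [9]
  1-simplices (16): [0,1], [0,2], [0,3], [0,8], [1,2], [1,5], [1,9], [2,4], [2,9], [3,4], [3,8], [4,7], [4,8], [4,9], [6,8], [7,9]
  2-simplices (6): [0,1,2], [0,3,8], [1,2,9], [2,4,9], [3,4,8], [4,7,9]

Hence C_0 ≅ Z^10, C_1 ≅ Z^16, C_2 ≅ Z^6.

∂_1: C_1 → C_0 sends each edge [p,q] (with p < q) to q − p.
The 10×16 boundary matrix has rank 9 and Smith normal form diag(1,1,1,1,1,1,1,1,1).

Boundary ∂_2: C_2 → C_1 acts by ∂[p,q,r] = [q,r] − [p,r] + [p,q]. For instance
  ∂[3,4,8] = [4,8] − [3,8] + [3,4],
  ∂[1,2,9] = [2,9] − [1,9] + [1,2].
This gives a 16×6 integer matrix of rank 6; reducing to Smith normal form yields diagonal entries (1,1,1,1,1,1).

From H_k ≅ ker(∂_k) / im(∂_{k+1}) we obtain:

  H_0: rank C_0 − rank ∂_1 = 10 − 9 = 1, and the invariant factors of ∂_1 are all 1, so H_0 = Z.
  H_1: rank ker ∂_1 − rank ∂_2 = (16 − 9) − 6 = 1, and the invariant factors of ∂_2 are all 1, so H_1 = Z.
  H_2: rank ker ∂_2 − rank ∂_3 = (6 − 6) − 0 = 0, and there is no ∂_3, so H_2 = 0.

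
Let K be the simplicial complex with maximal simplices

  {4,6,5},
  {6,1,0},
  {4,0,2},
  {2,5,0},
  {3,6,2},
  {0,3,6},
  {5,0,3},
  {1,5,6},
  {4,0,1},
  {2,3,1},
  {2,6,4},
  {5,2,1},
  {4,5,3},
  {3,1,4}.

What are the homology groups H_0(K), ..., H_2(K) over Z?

H_0 = Z,  H_1 = Z^2,  H_2 = Z.

Order the vertices as 0 < 1 < 2 < 3 < 4 < 5 < 6. Listing each simplex with vertices in this order, K has dimension 2 with simplices:

  0-simplices (7): [0], [1], [2], [3], [4], [5], [6]
  1-simplices (21): [0,1], [0,2], [0,3], [0,4], [0,5], [0,6], [1,2], [1,3], [1,4], [1,5], [1,6], [2,3], [2,4], [2,5], [2,6], [3,4], [3,5], [3,6], [4,5], [4,6], [5,6]
  2-simplices (14): [0,1,4], [0,1,6], [0,2,4], [0,2,5], [0,3,5], [0,3,6], [1,2,3], [1,2,5], [1,3,4], [1,5,6], [2,3,6], [2,4,6], [3,4,5], [4,5,6]

Hence C_0 ≅ Z^7, C_1 ≅ Z^21, C_2 ≅ Z^14.

∂_1: C_1 → C_0 is given by ∂[p,q] = [q] − [p].
As a 7×21 matrix over Z this has rank 6, with invariant factors (1,1,1,1,1,1).

∂_2: C_2 → C_1 acts by ∂[p,q,r] = [q,r] − [p,r] + [p,q]. For instance
  ∂[0,3,6] = [3,6] − [0,6] + [0,3],
  ∂[0,2,5] = [2,5] − [0,5] + [0,2].
This gives a 21×14 integer matrix of rank 13; reducing to Smith normal form yields diagonal entries (1,1,1,1,1,1,1,1,1,1,1,1,1).

Computing H_k = (kernel of ∂_k) / (image of ∂_{k+1}):

  H_0: rank C_0 − rank ∂_1 = 7 − 6 = 1, and the invariant factors of ∂_1 are all 1, so H_0 = Z.
  H_1: rank ker ∂_1 − rank ∂_2 = (21 − 6) − 13 = 2, and the invariant factors of ∂_2 are all 1, so H_1 = Z^2.
  H_2: rank ker ∂_2 − rank ∂_3 = (14 − 13) − 0 = 1, and there is no ∂_3, so H_2 = Z.

As a check, the Euler characteristic is 7 − 21 + 14 = 0, which agrees with 1 − 2 + 1 = 0.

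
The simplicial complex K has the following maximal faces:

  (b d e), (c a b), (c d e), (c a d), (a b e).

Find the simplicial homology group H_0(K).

H_0 ≅ Z.

We work with the vertex ordering a < b < c < d < e. The simplices of K, each written with vertices in increasing order, are:

  0-simplices (5): a, b, c, d, e
  1-simplices (10): ab, ac, ad, ae, bc, bd, be, cd, ce, de
  2-simplices (5): abc, abe, acd, bde, cde

giving chain groups C_0 ≅ Z^5, C_1 ≅ Z^10, C_2 ≅ Z^5.

Boundary ∂_1: C_1 → C_0 sends each edge [p,q] (with p < q) to q − p.
As a 5×10 matrix over Z this has rank 4, with invariant factors (1,1,1,1).

∂_2: C_2 → C_1 maps a triangle to the signed sum of its edges. For instance
  ∂bde = de − be + bd,
  ∂acd = cd − ad + ac.
This gives a 10×5 integer matrix of rank 5; reducing to Smith normal form yields diagonal entries (1,1,1,1,1).

Reading off H_k = ker ∂_k / im ∂_{k+1}:

  H_0: rank C_0 − rank ∂_1 = 5 − 4 = 1, and the invariant factors of ∂_1 are all 1, so H_0 = Z.

(K is a triangulation of the Möbius band.)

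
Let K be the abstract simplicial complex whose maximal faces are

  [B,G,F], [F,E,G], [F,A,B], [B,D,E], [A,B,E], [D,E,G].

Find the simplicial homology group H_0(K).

H_0 = Z.

K has 6 vertices, 12 edges, 6 triangles.
rank ∂_0 = 0, rank ∂_1 = 5 ⇒ b_0 = 6 − 0 − 5 = 1; all invariant factors of ∂_1 are 1 so no torsion. So H_0 = Z.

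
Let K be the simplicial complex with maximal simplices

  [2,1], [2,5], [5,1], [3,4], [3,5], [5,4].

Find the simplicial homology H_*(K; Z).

K has 5 vertices, 6 edges.
rank ∂_0 = 0, rank ∂_1 = 4 ⇒ b_0 = 5 − 0 − 4 = 1; all invariant factors of ∂_1 are 1 so no torsion. So H_0 ≅ Z.
rank ∂_1 = 4, rank ∂_2 = 0 ⇒ b_1 = 6 − 4 − 0 = 2. So H_1 ≅ Z^2.

H_0 ≅ Z,  H_1 ≅ Z^2.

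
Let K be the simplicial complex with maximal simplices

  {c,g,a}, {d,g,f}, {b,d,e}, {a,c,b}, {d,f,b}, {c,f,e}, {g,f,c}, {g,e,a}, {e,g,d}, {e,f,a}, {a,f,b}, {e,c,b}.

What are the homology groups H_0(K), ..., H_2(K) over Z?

Fix the vertex order a < b < c < d < e < f < g and write every simplex with vertices in increasing order. Then dim K = 2 and the simplices of K are:

  0-simplices (7): a, b, c, d, e, f, g
  1-simplices (18): ab, ac, ae, af, ag, bc, bd, be, bf, ce, cf, cg, de, df, dg, ef, eg, fg
  2-simplices (12): abc, abf, acg, aef, aeg, bce, bde, bdf, cef, cfg, deg, dfg

Hence C_0 ≅ Z^7, C_1 ≅ Z^18, C_2 ≅ Z^12.

∂_1: C_1 → C_0 is given by ∂[p,q] = [q] − [p].
The resulting 7×18 matrix has rank 6, and its Smith normal form has invariant factors (1,1,1,1,1,1).

The boundary map ∂_2: C_2 → C_1 acts by ∂[p,q,r] = [q,r] − [p,r] + [p,q]. For instance
  ∂bce = ce − be + bc,
  ∂abf = bf − af + ab.
The 18×12 boundary matrix has rank 12 and Smith normal form diag(1,1,1,1,1,1,1,1,1,1,1,2).

Computing H_k = (kernel of ∂_k) / (image of ∂_{k+1}):

  H_0: rank C_0 − rank ∂_1 = 7 − 6 = 1, and the invariant factors of ∂_1 are all 1, so H_0 = Z.
  H_1: rank ker ∂_1 − rank ∂_2 = (18 − 6) − 12 = 0, and ∂_2 has invariant factor 2 > 1, so H_1 = Z/2.
  H_2: rank ker ∂_2 − rank ∂_3 = (12 − 12) − 0 = 0, and there is no ∂_3, so H_2 = 0.

As a check, the Euler characteristic is 7 − 18 + 12 = 1, which agrees with 1 − 0 + 0 = 1.

H_0 = Z,  H_1 = Z/2,  H_2 = 0.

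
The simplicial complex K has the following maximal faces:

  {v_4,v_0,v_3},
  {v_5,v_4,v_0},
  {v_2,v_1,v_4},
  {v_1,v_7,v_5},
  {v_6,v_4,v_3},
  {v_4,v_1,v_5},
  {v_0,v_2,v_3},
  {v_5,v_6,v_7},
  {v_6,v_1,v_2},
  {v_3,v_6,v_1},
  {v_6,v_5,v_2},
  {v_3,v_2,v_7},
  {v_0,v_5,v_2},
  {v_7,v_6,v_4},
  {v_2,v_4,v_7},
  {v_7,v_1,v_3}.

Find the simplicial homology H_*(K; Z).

H_0 = Z,  H_1 = Z^2,  H_2 = Z.

Fix the vertex order v_0 < v_1 < v_2 < v_3 < v_4 < v_5 < v_6 < v_7 and write every simplex with vertices in increasing order. Then dim K = 2 and the simplices of K are:

  0-simplices (8): [v_0], [v_1], [v_2], [v_3], [v_4], [v_5], [v_6], [v_7]
  1-simplices (24): (24 of them)
  2-simplices (16): (16 of them)

giving chain groups C_0 ≅ Z^8, C_1 ≅ Z^24, C_2 ≅ Z^16.

Boundary ∂_1: C_1 → C_0 is given by ∂[p,q] = [q] − [p]. For instance
  ∂[v_6,v_7] = [v_7] − [v_6].
As a 8×24 matrix over Z this has rank 7, with invariant factors (1,1,1,1,1,1,1).

∂_2: C_2 → C_1 sends each 2-simplex [p,q,r] to [q,r] − [p,r] + [p,q]. For instance
  ∂[v_0,v_3,v_4] = [v_3,v_4] − [v_0,v_4] + [v_0,v_3],
  ∂[v_1,v_2,v_4] = [v_2,v_4] − [v_1,v_4] + [v_1,v_2].
The 24×16 boundary matrix has rank 15 and Smith normal form diag(1,1,1,1,1,1,1,1,1,1,1,1,1,1,1).

Reading off H_k = ker ∂_k / im ∂_{k+1}:

  H_0: rank C_0 − rank ∂_1 = 8 − 7 = 1, and the invariant factors of ∂_1 are all 1, so H_0 = Z.
  H_1: rank ker ∂_1 − rank ∂_2 = (24 − 7) − 15 = 2, and the invariant factors of ∂_2 are all 1, so H_1 = Z^2.
  H_2: rank ker ∂_2 − rank ∂_3 = (16 − 15) − 0 = 1, and there is no ∂_3, so H_2 = Z.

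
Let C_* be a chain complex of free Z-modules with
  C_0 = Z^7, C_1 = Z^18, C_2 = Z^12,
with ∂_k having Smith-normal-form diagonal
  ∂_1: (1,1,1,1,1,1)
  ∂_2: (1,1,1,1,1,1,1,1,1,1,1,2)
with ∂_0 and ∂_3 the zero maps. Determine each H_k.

H_0: b_0 = 7 − 0 − 6 = 1; torsion from ∂_1 factors > 1: none. So H_0 ≅ Z.
H_1: b_1 = 18 − 6 − 12 = 0; torsion from ∂_2 factors > 1: [2]. So H_1 ≅ Z/2.
H_2: b_2 = 12 − 12 − 0 = 0; torsion from ∂_3 factors > 1: none. So H_2 ≅ 0.

H_0 ≅ Z,  H_1 ≅ Z/2,  H_2 = 0.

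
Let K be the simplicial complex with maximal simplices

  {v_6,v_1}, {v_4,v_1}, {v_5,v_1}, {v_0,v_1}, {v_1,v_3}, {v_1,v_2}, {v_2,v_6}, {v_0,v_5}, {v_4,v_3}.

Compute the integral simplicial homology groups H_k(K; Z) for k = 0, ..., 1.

H_0 = Z,  H_1 = Z^3.

Order the vertices as v_0 < v_1 < v_2 < v_3 < v_4 < v_5 < v_6. Listing each simplex with vertices in this order, K has dimension 1 with simplices:

  0-simplices (7): [v_0], [v_1], [v_2], [v_3], [v_4], [v_5], [v_6]
  1-simplices (9): [v_0,v_1], [v_0,v_5], [v_1,v_2], [v_1,v_3], [v_1,v_4], [v_1,v_5], [v_1,v_6], [v_2,v_6], [v_3,v_4]

giving chain groups C_0 ≅ Z^7, C_1 ≅ Z^9.

Boundary ∂_1: C_1 → C_0 maps an edge to its endpoints' difference, ∂[p,q] = q − p. For instance
  ∂[v_3,v_4] = [v_4] − [v_3].
The resulting 7×9 matrix has rank 6, and its Smith normal form has invariant factors (1,1,1,1,1,1).

Reading off H_k = ker ∂_k / im ∂_{k+1}:

  H_0: rank C_0 − rank ∂_1 = 7 − 6 = 1, and the invariant factors of ∂_1 are all 1, so H_0 ≅ Z.
  H_1: rank ker ∂_1 − rank ∂_2 = (9 − 6) − 0 = 3, and there is no ∂_2, so H_1 ≅ Z^3.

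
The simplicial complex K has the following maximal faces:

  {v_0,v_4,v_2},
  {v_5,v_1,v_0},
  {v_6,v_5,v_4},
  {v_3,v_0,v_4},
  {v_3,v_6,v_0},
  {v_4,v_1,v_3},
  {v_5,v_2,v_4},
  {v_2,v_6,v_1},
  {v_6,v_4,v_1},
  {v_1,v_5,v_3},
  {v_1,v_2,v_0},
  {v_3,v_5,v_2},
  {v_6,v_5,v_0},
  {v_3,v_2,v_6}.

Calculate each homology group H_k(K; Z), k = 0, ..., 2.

K has 7 vertices, 21 edges, 14 triangles.
rank ∂_0 = 0, rank ∂_1 = 6 ⇒ b_0 = 7 − 0 − 6 = 1; all invariant factors of ∂_1 are 1 so no torsion. So H_0 = Z.
rank ∂_1 = 6, rank ∂_2 = 13 ⇒ b_1 = 21 − 6 − 13 = 2; all invariant factors of ∂_2 are 1 so no torsion. So H_1 = Z^2.
rank ∂_2 = 13, rank ∂_3 = 0 ⇒ b_2 = 14 − 13 − 0 = 1. So H_2 = Z.

H_0 = Z,  H_1 = Z^2,  H_2 = Z.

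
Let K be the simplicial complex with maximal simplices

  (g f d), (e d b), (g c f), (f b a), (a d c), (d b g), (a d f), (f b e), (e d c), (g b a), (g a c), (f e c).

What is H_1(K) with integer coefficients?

We work with the vertex ordering a < b < c < d < e < f < g. The simplices of K, each written with vertices in increasing order, are:

  0-simplices (7): a, b, c, d, e, f, g
  1-simplices (18): ab, ac, ad, af, ag, bd, be, bf, bg, cd, ce, cf, cg, de, df, dg, ef, fg
  2-simplices (12): abf, abg, acd, acg, adf, bde, bdg, bef, cde, cef, cfg, dfg

so the chain groups are C_0 ≅ Z^7, C_1 ≅ Z^18, C_2 ≅ Z^12.

∂_1: C_1 → C_0 is given by ∂[p,q] = [q] − [p]. For instance
  ∂ag = g − a.
As a 7×18 matrix over Z this has rank 6, with invariant factors (1,1,1,1,1,1).

Boundary ∂_2: C_2 → C_1 acts by ∂[p,q,r] = [q,r] − [p,r] + [p,q]. For instance
  ∂acg = cg − ag + ac,
  ∂abf = bf − af + ab.
As a 18×12 matrix over Z this has rank 12, with invariant factors (1,1,1,1,1,1,1,1,1,1,1,2).

From H_k ≅ ker(∂_k) / im(∂_{k+1}) we obtain:

  H_1: rank ker ∂_1 − rank ∂_2 = (18 − 6) − 12 = 0, and ∂_2 has invariant factor 2 > 1, so H_1 ≅ Z/2Z.

H_1 ≅ Z/2Z.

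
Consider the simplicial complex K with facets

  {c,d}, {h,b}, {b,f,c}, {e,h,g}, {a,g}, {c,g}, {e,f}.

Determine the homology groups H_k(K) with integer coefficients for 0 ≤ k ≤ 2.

H_0 = Z,  H_1 = Z^2,  H_2 = 0.

Order the vertices as a < b < c < d < e < f < g < h. Listing each simplex with vertices in this order, K has dimension 2 with simplices:

  0-simplices (8): a, b, c, d, e, f, g, h
  1-simplices (11): ag, bc, bf, bh, cd, cf, cg, ef, eg, eh, gh
  2-simplices (2): bcf, egh

giving chain groups C_0 ≅ Z^8, C_1 ≅ Z^11, C_2 ≅ Z^2.

Boundary ∂_1: C_1 → C_0 sends each edge [p,q] (with p < q) to q − p. For instance
  ∂cf = f − c.
As a 8×11 matrix over Z this has rank 7, with invariant factors (1,1,1,1,1,1,1).

∂_2: C_2 → C_1 sends each 2-simplex [p,q,r] to [q,r] − [p,r] + [p,q]. For instance
  ∂egh = gh − eh + eg,
  ∂bcf = cf − bf + bc.
As a 11×2 matrix over Z this has rank 2, with invariant factors (1,1).

Computing H_k = (kernel of ∂_k) / (image of ∂_{k+1}):

  H_0: rank C_0 − rank ∂_1 = 8 − 7 = 1, and the invariant factors of ∂_1 are all 1, so H_0 = Z.
  H_1: rank ker ∂_1 − rank ∂_2 = (11 − 7) − 2 = 2, and the invariant factors of ∂_2 are all 1, so H_1 = Z^2.
  H_2: rank ker ∂_2 − rank ∂_3 = (2 − 2) − 0 = 0, and there is no ∂_3, so H_2 = 0.

As a check, the Euler characteristic is 8 − 11 + 2 = -1, which agrees with 1 − 2 + 0 = -1.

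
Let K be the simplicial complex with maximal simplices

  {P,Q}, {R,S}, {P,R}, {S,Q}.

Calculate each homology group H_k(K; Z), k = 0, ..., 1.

Take the total order P < Q < R < S on the vertex set. Then K (dimension 1) consists of the simplices:

  0-simplices (4): P, Q, R, S
  1-simplices (4): PQ, PR, QS, RS

so the chain groups are C_0 ≅ Z^4, C_1 ≅ Z^4.

Boundary ∂_1: C_1 → C_0 is given by ∂[p,q] = [q] − [p]. For instance
  ∂PR = R − P.
This gives a 4×4 integer matrix of rank 3; reducing to Smith normal form yields diagonal entries (1,1,1).

Now H_k = ker ∂_k / im ∂_{k+1}, so:

  H_0: rank C_0 − rank ∂_1 = 4 − 3 = 1, and the invariant factors of ∂_1 are all 1, so H_0 = Z.
  H_1: rank ker ∂_1 − rank ∂_2 = (4 − 3) − 0 = 1, and there is no ∂_2, so H_1 = Z.

(K is a triangulation of the circle S^1.)

H_0 ≅ Z,  H_1 ≅ Z.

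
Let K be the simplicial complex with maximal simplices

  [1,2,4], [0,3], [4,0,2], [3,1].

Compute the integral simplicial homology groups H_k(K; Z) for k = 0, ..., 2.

H_0 = Z,  H_1 = Z,  H_2 = 0.

Order the vertices as 0 < 1 < 2 < 3 < 4. Listing each simplex with vertices in this order, K has dimension 2 with simplices:

  0-simplices (5): [0], [1], [2], [3], [4]
  1-simplices (7): [0,2], [0,3], [0,4], [1,2], [1,3], [1,4], [2,4]
  2-simplices (2): [0,2,4], [1,2,4]

giving chain groups C_0 ≅ Z^5, C_1 ≅ Z^7, C_2 ≅ Z^2.

The boundary map ∂_1: C_1 → C_0 is given by ∂[p,q] = [q] − [p]. For instance
  ∂[0,4] = [4] − [0].
The resulting 5×7 matrix has rank 4, and its Smith normal form has invariant factors (1,1,1,1).

Boundary ∂_2: C_2 → C_1 acts by ∂[p,q,r] = [q,r] − [p,r] + [p,q]. For instance
  ∂[1,2,4] = [2,4] − [1,4] + [1,2],
  ∂[0,2,4] = [2,4] − [0,4] + [0,2].
This gives a 7×2 integer matrix of rank 2; reducing to Smith normal form yields diagonal entries (1,1).

Reading off H_k = ker ∂_k / im ∂_{k+1}:

  H_0: rank C_0 − rank ∂_1 = 5 − 4 = 1, and the invariant factors of ∂_1 are all 1, so H_0 = Z.
  H_1: rank ker ∂_1 − rank ∂_2 = (7 − 4) − 2 = 1, and the invariant factors of ∂_2 are all 1, so H_1 = Z.
  H_2: rank ker ∂_2 − rank ∂_3 = (2 − 2) − 0 = 0, and there is no ∂_3, so H_2 = 0.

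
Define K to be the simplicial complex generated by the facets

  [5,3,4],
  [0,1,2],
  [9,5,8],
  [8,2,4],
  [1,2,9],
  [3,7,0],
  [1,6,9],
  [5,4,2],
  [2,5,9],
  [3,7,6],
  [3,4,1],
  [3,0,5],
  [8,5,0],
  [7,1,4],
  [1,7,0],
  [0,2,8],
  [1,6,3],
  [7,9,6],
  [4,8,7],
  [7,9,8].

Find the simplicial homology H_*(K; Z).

H_0 = Z,  H_1 = Z ⊕ Z/2,  H_2 = 0.

Order the vertices as 0 < 1 < 2 < 3 < 4 < 5 < 6 < 7 < 8 < 9. Listing each simplex with vertices in this order, K has dimension 2 with simplices:

  0-simplices (10): [0], [1], [2], [3], [4], [5], [6], [7], [8], [9]
  1-simplices (30): (30 of them)
  2-simplices (20): (20 of them)

so the chain groups are C_0 ≅ Z^10, C_1 ≅ Z^30, C_2 ≅ Z^20.

Boundary ∂_1: C_1 → C_0 is given by ∂[p,q] = [q] − [p]. For instance
  ∂[1,2] = [2] − [1].
This gives a 10×30 integer matrix of rank 9; reducing to Smith normal form yields diagonal entries (1,1,1,1,1,1,1,1,1).

∂_2: C_2 → C_1 sends each 2-simplex [p,q,r] to [q,r] − [p,r] + [p,q]. For instance
  ∂[1,6,9] = [6,9] − [1,9] + [1,6],
  ∂[5,8,9] = [8,9] − [5,9] + [5,8].
This gives a 30×20 integer matrix of rank 20; reducing to Smith normal form yields diagonal entries (1,1,1,1,1,1,1,1,1,1,1,1,1,1,1,1,1,1,1,2).

From H_k ≅ ker(∂_k) / im(∂_{k+1}) we obtain:

  H_0: rank C_0 − rank ∂_1 = 10 − 9 = 1, and the invariant factors of ∂_1 are all 1, so H_0 = Z.
  H_1: rank ker ∂_1 − rank ∂_2 = (30 − 9) − 20 = 1, and ∂_2 has invariant factor 2 > 1, so H_1 = Z ⊕ Z/2.
  H_2: rank ker ∂_2 − rank ∂_3 = (20 − 20) − 0 = 0, and there is no ∂_3, so H_2 = 0.

As a check, the Euler characteristic is 10 − 30 + 20 = 0, which agrees with 1 − 1 + 0 = 0.
(K is a triangulation of the Klein bottle.)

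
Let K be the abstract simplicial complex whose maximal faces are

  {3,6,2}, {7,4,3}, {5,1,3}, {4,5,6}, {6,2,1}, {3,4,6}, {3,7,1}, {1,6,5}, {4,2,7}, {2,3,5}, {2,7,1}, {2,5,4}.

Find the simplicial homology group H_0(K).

H_0 = Z.

Take the total order 1 < 2 < 3 < 4 < 5 < 6 < 7 on the vertex set. Then K (dimension 2) consists of the simplices:

  0-simplices (7): [1], [2], [3], [4], [5], [6], [7]
  1-simplices (18): [1,2], [1,3], [1,5], [1,6], [1,7], [2,3], [2,4], [2,5], [2,6], [2,7], [3,4], [3,5], [3,6], [3,7], [4,5], [4,6], [4,7], [5,6]
  2-simplices (12): [1,2,6], [1,2,7], [1,3,5], [1,3,7], [1,5,6], [2,3,5], [2,3,6], [2,4,5], [2,4,7], [3,4,6], [3,4,7], [4,5,6]

giving chain groups C_0 ≅ Z^7, C_1 ≅ Z^18, C_2 ≅ Z^12.

∂_1: C_1 → C_0 maps an edge to its endpoints' difference, ∂[p,q] = q − p.
The resulting 7×18 matrix has rank 6, and its Smith normal form has invariant factors (1,1,1,1,1,1).

Boundary ∂_2: C_2 → C_1 sends each 2-simplex [p,q,r] to [q,r] − [p,r] + [p,q]. For instance
  ∂[3,4,7] = [4,7] − [3,7] + [3,4],
  ∂[2,3,5] = [3,5] − [2,5] + [2,3].
This gives a 18×12 integer matrix of rank 12; reducing to Smith normal form yields diagonal entries (1,1,1,1,1,1,1,1,1,1,1,2).

Reading off H_k = ker ∂_k / im ∂_{k+1}:

  H_0: rank C_0 − rank ∂_1 = 7 − 6 = 1, and the invariant factors of ∂_1 are all 1, so H_0 = Z.

(K is a triangulation of the real projective plane RP^2.)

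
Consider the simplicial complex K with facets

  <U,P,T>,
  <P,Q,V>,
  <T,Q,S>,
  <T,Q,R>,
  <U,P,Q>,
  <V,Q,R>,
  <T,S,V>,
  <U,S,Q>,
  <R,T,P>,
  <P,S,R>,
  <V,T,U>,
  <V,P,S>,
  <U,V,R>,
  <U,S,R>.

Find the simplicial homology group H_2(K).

H_2 = Z.

We work with the vertex ordering P < Q < R < S < T < U < V. The simplices of K, each written with vertices in increasing order, are:

  0-simplices (7): P, Q, R, S, T, U, V
  1-simplices (21): PQ, PR, PS, PT, PU, PV, QR, QS, QT, QU, QV, RS, RT, RU, RV, ST, SU, SV, TU, TV, UV
  2-simplices (14): PQU, PQV, PRS, PRT, PSV, PTU, QRT, QRV, QST, QSU, RSU, RUV, STV, TUV

Hence C_0 ≅ Z^7, C_1 ≅ Z^21, C_2 ≅ Z^14.

The boundary map ∂_1: C_1 → C_0 maps an edge to its endpoints' difference, ∂[p,q] = q − p.
This gives a 7×21 integer matrix of rank 6; reducing to Smith normal form yields diagonal entries (1,1,1,1,1,1).

Boundary ∂_2: C_2 → C_1 sends each 2-simplex [p,q,r] to [q,r] − [p,r] + [p,q]. For instance
  ∂PSV = SV − PV + PS,
  ∂RUV = UV − RV + RU.
The resulting 21×14 matrix has rank 13, and its Smith normal form has invariant factors (1,1,1,1,1,1,1,1,1,1,1,1,1).

From H_k ≅ ker(∂_k) / im(∂_{k+1}) we obtain:

  H_2: rank ker ∂_2 − rank ∂_3 = (14 − 13) − 0 = 1, and there is no ∂_3, so H_2 = Z.

(K is a triangulation of the torus T^2.)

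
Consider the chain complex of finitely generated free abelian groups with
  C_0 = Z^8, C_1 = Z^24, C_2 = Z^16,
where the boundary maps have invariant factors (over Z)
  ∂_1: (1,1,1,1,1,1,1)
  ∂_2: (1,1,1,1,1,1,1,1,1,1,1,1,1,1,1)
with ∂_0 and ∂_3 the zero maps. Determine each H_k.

H_0 = Z,  H_1 = Z^2,  H_2 = Z.

H_0: b_0 = 8 − 0 − 7 = 1; torsion from ∂_1 factors > 1: none. So H_0 = Z.
H_1: b_1 = 24 − 7 − 15 = 2; torsion from ∂_2 factors > 1: none. So H_1 = Z^2.
H_2: b_2 = 16 − 15 − 0 = 1; torsion from ∂_3 factors > 1: none. So H_2 = Z.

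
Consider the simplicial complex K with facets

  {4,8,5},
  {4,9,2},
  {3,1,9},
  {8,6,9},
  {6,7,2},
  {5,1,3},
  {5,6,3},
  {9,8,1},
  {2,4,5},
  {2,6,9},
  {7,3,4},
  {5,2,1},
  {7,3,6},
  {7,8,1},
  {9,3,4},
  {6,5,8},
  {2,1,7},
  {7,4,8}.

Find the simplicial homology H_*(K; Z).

Order the vertices as 1 < 2 < 3 < 4 < 5 < 6 < 7 < 8 < 9. Listing each simplex with vertices in this order, K has dimension 2 with simplices:

  0-simplices (9): [1], [2], [3], [4], [5], [6], [7], [8], [9]
  1-simplices (27): (27 of them)
  2-simplices (18): [1,2,5], [1,2,7], [1,3,5], [1,3,9], [1,7,8], [1,8,9], [2,4,5], [2,4,9], [2,6,7], [2,6,9], [3,4,7], [3,4,9], [3,5,6], [3,6,7], [4,5,8], [4,7,8], [5,6,8], [6,8,9]

so the chain groups are C_0 ≅ Z^9, C_1 ≅ Z^27, C_2 ≅ Z^18.

∂_1: C_1 → C_0 sends each edge [p,q] (with p < q) to q − p.
The 9×27 boundary matrix has rank 8 and Smith normal form diag(1,1,1,1,1,1,1,1).

The boundary map ∂_2: C_2 → C_1 acts by ∂[p,q,r] = [q,r] − [p,r] + [p,q]. For instance
  ∂[2,4,9] = [4,9] − [2,9] + [2,4],
  ∂[6,8,9] = [8,9] − [6,9] + [6,8].
The 27×18 boundary matrix has rank 17 and Smith normal form diag(1,1,1,1,1,1,1,1,1,1,1,1,1,1,1,1,1).

Computing H_k = (kernel of ∂_k) / (image of ∂_{k+1}):

  H_0: rank C_0 − rank ∂_1 = 9 − 8 = 1, and the invariant factors of ∂_1 are all 1, so H_0 = Z.
  H_1: rank ker ∂_1 − rank ∂_2 = (27 − 8) − 17 = 2, and the invariant factors of ∂_2 are all 1, so H_1 = Z^2.
  H_2: rank ker ∂_2 − rank ∂_3 = (18 − 17) − 0 = 1, and there is no ∂_3, so H_2 = Z.

H_0 ≅ Z,  H_1 ≅ Z^2,  H_2 ≅ Z.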